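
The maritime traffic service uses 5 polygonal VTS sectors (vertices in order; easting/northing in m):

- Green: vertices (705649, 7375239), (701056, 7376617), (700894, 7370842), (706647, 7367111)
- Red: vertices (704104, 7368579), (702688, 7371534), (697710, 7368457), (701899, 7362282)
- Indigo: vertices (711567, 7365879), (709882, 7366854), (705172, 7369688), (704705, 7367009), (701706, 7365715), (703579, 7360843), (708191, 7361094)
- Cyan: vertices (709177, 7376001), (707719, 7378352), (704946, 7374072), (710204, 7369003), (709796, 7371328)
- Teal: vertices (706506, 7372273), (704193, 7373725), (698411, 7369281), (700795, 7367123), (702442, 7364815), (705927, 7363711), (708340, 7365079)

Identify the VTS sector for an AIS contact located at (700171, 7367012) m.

Red

Cast a ray rightward from (700171, 7367012). For each polygon, the edges (by vertex number in listed order) whose endpoints lie on opposite sides of northing = 7367012, where each meets that height, and whether that is right or left of the point:
Green: no edge straddles that height → 0 crossings.
Red: 3–4 at easting≈698690.3 (left), 4–1 at easting≈703555.3 (right) → 1 crossing.
Indigo: 2–3 at easting≈709619.4 (right), 3–4 at easting≈704705.5 (right) → 2 crossings.
Cyan: no edge straddles that height → 0 crossings.
Teal: 4–5 at easting≈700874.2 (right), 7–1 at easting≈707847.2 (right) → 2 crossings.
Only Red has an odd count, so the point is inside Red.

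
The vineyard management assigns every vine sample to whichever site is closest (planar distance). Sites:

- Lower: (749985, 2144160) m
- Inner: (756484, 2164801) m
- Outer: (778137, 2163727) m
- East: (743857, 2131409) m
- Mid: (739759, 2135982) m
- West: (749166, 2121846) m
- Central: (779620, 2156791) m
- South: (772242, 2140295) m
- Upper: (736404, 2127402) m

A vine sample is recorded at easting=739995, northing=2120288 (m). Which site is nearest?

Upper

Squared distances to each site:
Lower: 669672484.000; Inner: 2253294290.000; Outer: 3341758885.000; East: 138591685.000; Mid: 246357332.000; West: 86534605.000; Central: 2902609634.000; South: 1440149058.000; Upper: 63504277.000.
Minimum at Upper.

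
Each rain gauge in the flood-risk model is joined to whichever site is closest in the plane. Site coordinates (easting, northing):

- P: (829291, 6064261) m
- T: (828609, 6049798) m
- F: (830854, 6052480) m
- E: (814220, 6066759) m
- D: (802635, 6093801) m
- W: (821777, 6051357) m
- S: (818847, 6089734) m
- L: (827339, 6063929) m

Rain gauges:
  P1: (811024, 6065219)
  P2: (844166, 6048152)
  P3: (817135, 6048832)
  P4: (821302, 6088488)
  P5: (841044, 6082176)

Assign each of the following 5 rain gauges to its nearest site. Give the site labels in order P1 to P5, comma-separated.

E, F, W, S, P

P1 → E (d²=12586016.00)
P2 → F (d²=195940928.00)
P3 → W (d²=27923789.00)
P4 → S (d²=7579541.00)
P5 → P (d²=459080234.00)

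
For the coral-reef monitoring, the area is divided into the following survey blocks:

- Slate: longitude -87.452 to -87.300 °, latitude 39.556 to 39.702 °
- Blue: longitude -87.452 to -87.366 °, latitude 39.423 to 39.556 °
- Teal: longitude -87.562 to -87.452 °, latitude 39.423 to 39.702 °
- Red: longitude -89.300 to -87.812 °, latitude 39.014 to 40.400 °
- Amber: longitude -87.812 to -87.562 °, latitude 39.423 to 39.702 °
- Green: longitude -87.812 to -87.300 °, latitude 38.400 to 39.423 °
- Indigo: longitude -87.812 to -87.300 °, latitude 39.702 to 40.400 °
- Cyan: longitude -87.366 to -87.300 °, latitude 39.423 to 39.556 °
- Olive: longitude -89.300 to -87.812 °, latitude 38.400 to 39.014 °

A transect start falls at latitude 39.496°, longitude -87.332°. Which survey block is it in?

Cyan

The point has longitude = -87.332 and latitude = 39.496.
Only Cyan satisfies -87.366 ≤ longitude ≤ -87.300 and 39.423 ≤ latitude ≤ 39.556.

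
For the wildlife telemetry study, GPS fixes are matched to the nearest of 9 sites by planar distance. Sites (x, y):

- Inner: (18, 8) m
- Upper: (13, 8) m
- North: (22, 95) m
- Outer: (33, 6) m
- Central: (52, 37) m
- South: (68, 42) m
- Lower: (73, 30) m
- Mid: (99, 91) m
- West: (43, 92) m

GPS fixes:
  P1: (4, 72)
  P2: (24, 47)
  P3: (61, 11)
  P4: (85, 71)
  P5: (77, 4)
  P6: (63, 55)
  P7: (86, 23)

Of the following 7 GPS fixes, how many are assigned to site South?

P1 → North
P2 → Central
P3 → Lower
P4 → Mid
P5 → Lower
P6 → South
P7 → Lower
1 of the 7 goes to South.

1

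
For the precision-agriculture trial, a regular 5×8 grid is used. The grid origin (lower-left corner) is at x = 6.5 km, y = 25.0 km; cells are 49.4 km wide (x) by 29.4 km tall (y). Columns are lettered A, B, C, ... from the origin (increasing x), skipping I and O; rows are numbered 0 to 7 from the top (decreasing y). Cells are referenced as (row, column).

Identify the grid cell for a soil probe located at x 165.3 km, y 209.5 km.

(1, D)

Column index: ⌊(165.3 − 6.5) / 49.4⌋ = ⌊3.215⌋ = 3 → column D
Row offset from origin: ⌊(209.5 − 25.0) / 29.4⌋ = ⌊6.276⌋ = 6 → row 1 (counted from top)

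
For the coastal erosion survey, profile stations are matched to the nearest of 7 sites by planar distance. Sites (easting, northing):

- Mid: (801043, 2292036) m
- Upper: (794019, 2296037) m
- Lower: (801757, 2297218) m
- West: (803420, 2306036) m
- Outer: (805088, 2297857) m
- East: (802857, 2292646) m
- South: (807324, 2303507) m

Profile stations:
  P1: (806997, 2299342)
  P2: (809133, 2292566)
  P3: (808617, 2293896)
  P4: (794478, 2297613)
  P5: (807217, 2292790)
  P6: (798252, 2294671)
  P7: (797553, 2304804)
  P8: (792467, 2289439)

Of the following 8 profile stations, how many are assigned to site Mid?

P1 → Outer
P2 → East
P3 → Outer
P4 → Upper
P5 → East
P6 → Mid
P7 → West
P8 → Upper
1 of the 8 goes to Mid.

1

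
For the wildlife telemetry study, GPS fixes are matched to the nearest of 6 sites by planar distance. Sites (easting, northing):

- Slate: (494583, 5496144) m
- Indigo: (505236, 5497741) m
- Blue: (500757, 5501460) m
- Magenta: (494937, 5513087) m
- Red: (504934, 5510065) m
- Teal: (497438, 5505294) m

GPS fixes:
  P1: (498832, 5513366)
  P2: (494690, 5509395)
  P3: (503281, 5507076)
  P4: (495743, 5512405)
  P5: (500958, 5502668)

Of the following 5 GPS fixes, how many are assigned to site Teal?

P1 → Magenta
P2 → Magenta
P3 → Red
P4 → Magenta
P5 → Blue
0 of the 5 go to Teal.

0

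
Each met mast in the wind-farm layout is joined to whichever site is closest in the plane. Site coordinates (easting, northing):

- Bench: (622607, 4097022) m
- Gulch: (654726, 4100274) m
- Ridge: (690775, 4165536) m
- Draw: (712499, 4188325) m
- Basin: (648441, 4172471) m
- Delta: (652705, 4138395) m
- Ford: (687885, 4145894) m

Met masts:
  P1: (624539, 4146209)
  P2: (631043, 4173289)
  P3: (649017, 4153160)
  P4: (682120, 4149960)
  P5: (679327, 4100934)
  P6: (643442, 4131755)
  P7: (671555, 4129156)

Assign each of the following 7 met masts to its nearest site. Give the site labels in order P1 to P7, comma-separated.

Delta, Basin, Delta, Ford, Gulch, Delta, Delta

P1 → Delta (d²=854382152.00)
P2 → Basin (d²=303359528.00)
P3 → Delta (d²=231606569.00)
P4 → Ford (d²=49767581.00)
P5 → Gulch (d²=605644801.00)
P6 → Delta (d²=129892769.00)
P7 → Delta (d²=440681621.00)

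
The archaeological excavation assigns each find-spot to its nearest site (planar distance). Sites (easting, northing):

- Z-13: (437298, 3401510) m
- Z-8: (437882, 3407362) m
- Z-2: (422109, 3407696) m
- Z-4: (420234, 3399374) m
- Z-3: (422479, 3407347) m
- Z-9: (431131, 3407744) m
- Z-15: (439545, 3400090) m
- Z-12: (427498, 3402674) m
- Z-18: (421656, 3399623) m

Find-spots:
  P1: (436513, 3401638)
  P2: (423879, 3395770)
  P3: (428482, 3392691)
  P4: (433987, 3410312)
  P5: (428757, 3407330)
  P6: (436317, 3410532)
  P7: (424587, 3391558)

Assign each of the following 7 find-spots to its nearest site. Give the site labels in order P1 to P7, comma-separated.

P1 → Z-13 (d²=632609.00)
P2 → Z-18 (d²=19787338.00)
P3 → Z-18 (d²=94646900.00)
P4 → Z-9 (d²=14751360.00)
P5 → Z-9 (d²=5807272.00)
P6 → Z-8 (d²=12498125.00)
P7 → Z-18 (d²=73634986.00)

Z-13, Z-18, Z-18, Z-9, Z-9, Z-8, Z-18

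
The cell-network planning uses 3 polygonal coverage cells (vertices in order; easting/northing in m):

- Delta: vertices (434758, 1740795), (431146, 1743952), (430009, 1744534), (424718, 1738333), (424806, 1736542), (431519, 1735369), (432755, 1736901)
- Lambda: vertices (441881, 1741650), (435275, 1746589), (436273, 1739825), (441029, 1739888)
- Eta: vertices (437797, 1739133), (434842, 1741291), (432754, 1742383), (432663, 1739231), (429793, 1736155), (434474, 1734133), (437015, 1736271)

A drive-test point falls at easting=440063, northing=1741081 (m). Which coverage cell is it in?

Lambda

Cast a ray rightward from (440063, 1741081). For each polygon, the edges (by vertex number in listed order) whose endpoints lie on opposite sides of northing = 1741081, where each meets that height, and whether that is right or left of the point:
Delta: 1–2 at easting≈434430.8 (left), 3–4 at easting≈427062.7 (left) → 0 crossings.
Lambda: 2–3 at easting≈436087.7 (left), 4–1 at easting≈441605.9 (right) → 1 crossing.
Eta: 1–2 at easting≈435129.6 (left), 3–4 at easting≈432716.4 (left) → 0 crossings.
Only Lambda has an odd count, so the point is inside Lambda.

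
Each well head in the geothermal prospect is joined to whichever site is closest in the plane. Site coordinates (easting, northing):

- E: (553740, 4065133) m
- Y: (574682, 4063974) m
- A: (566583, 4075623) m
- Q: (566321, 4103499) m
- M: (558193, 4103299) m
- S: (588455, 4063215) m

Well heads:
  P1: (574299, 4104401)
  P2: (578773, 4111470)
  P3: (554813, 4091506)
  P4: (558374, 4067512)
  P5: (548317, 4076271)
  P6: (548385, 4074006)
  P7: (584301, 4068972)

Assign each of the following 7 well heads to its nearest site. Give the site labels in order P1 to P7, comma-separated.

Q, Q, M, E, E, E, S

P1 → Q (d²=64462088.00)
P2 → Q (d²=218589145.00)
P3 → M (d²=150499249.00)
P4 → E (d²=27133597.00)
P5 → E (d²=153463973.00)
P6 → E (d²=107406154.00)
P7 → S (d²=50398765.00)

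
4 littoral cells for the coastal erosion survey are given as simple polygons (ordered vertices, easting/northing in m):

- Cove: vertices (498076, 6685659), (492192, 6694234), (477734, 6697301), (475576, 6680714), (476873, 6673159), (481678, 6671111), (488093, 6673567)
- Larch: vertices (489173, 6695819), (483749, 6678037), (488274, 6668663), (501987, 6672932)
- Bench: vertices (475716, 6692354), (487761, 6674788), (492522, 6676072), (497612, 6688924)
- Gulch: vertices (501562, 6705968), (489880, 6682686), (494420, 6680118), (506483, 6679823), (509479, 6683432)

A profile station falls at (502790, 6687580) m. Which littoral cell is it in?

Gulch

Cast a ray rightward from (502790, 6687580). For each polygon, the edges (by vertex number in listed order) whose endpoints lie on opposite sides of northing = 6687580, where each meets that height, and whether that is right or left of the point:
Cove: 1–2 at easting≈496757.8 (left), 3–4 at easting≈476469.3 (left) → 0 crossings.
Larch: 1–2 at easting≈486659.9 (left), 4–1 at easting≈493785.9 (left) → 0 crossings.
Bench: 1–2 at easting≈478989.5 (left), 3–4 at easting≈497079.7 (left) → 0 crossings.
Gulch: 1–2 at easting≈492335.6 (left), 5–1 at easting≈508021.8 (right) → 1 crossing.
Only Gulch has an odd count, so the point is inside Gulch.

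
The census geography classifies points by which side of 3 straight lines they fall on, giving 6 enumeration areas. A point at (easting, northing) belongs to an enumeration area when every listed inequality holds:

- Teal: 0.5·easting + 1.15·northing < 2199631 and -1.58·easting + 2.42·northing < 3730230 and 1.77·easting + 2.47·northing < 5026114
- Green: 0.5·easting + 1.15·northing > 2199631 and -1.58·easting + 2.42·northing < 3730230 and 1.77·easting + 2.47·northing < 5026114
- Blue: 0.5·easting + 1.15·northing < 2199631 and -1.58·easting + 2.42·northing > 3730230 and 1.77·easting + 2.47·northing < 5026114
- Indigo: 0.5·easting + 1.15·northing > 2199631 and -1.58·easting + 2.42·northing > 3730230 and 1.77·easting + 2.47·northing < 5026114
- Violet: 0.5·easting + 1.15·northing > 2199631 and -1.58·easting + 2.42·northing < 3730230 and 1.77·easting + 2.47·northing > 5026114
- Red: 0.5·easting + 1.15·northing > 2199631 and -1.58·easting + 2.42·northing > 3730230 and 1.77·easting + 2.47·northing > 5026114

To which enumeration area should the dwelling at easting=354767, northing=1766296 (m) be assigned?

0.5·354767 + 1.15·1766296 = 2208623.900, which is > 2199631
-1.58·354767 + 2.42·1766296 = 3713904.460, which is < 3730230
1.77·354767 + 2.47·1766296 = 4990688.710, which is < 5026114
This sign pattern matches Green.

Green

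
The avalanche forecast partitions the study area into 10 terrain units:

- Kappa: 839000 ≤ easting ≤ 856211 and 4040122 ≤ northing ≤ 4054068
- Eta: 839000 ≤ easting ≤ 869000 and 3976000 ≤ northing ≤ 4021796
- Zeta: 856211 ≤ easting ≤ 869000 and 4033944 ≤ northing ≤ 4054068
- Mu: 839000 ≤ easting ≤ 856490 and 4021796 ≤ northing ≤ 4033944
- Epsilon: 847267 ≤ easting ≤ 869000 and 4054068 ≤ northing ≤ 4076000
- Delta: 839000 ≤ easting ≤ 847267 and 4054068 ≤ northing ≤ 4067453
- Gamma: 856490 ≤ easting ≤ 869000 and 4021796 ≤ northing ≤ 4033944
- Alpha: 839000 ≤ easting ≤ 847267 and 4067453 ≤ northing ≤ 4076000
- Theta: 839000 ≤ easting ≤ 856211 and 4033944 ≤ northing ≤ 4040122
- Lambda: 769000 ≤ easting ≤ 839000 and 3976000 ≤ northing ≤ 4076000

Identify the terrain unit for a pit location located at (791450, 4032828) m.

Lambda

The point has easting = 791450 and northing = 4032828.
Only Lambda satisfies 769000 ≤ easting ≤ 839000 and 3976000 ≤ northing ≤ 4076000.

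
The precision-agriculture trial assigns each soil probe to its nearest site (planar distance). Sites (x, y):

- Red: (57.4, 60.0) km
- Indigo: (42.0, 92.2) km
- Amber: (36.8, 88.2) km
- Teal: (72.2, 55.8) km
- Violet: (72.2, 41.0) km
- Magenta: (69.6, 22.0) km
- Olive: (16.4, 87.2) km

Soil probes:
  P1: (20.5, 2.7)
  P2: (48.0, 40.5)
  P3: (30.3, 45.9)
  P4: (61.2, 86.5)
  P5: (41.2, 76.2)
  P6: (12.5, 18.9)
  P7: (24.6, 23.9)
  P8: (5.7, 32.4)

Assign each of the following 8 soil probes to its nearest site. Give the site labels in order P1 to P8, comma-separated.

P1 → Magenta (d²=2783.30)
P2 → Red (d²=468.61)
P3 → Red (d²=933.22)
P4 → Indigo (d²=401.13)
P5 → Amber (d²=163.36)
P6 → Magenta (d²=3270.02)
P7 → Magenta (d²=2028.61)
P8 → Olive (d²=3117.53)

Magenta, Red, Red, Indigo, Amber, Magenta, Magenta, Olive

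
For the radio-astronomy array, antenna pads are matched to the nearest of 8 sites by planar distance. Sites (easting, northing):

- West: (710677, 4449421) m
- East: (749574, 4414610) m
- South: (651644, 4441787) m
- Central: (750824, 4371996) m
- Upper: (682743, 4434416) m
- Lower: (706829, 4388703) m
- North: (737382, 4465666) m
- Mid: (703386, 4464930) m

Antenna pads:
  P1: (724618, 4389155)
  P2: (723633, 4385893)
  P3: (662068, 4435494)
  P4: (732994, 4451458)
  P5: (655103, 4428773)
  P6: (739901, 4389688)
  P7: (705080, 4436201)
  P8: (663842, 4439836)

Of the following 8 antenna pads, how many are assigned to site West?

P1 → Lower
P2 → Lower
P3 → South
P4 → North
P5 → South
P6 → Central
P7 → West
P8 → South
1 of the 8 goes to West.

1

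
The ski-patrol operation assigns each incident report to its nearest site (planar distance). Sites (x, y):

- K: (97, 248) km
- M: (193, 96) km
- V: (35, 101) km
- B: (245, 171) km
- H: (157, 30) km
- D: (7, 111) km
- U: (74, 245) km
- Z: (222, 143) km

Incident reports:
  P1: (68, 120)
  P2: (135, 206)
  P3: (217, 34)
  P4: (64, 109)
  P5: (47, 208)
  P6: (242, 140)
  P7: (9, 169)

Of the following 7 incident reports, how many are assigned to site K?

1

P1 → V
P2 → K
P3 → H
P4 → V
P5 → U
P6 → Z
P7 → D
1 of the 7 goes to K.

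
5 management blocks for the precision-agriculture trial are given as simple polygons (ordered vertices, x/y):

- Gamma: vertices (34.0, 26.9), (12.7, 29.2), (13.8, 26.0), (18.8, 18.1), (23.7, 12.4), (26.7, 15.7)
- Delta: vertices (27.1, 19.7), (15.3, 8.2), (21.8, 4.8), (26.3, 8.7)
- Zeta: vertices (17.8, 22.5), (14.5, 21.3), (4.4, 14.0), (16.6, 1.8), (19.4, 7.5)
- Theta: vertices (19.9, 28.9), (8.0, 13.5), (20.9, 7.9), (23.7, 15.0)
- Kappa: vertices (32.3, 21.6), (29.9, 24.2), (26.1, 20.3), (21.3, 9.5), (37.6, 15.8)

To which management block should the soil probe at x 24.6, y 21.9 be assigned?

Cast a ray rightward from (24.6, 21.9). For each polygon, the edges (by vertex number in listed order) whose endpoints lie on opposite sides of y = 21.9, where each meets that height, and whether that is right or left of the point:
Gamma: 3–4 at x≈16.39 (left), 6–1 at x≈30.74 (right) → 1 crossing.
Delta: no edge straddles that height → 0 crossings.
Zeta: 1–2 at x≈16.15 (left), 5–1 at x≈17.86 (left) → 0 crossings.
Theta: 1–2 at x≈14.49 (left), 4–1 at x≈21.81 (left) → 0 crossings.
Kappa: 1–2 at x≈32.02 (right), 2–3 at x≈27.66 (right) → 2 crossings.
Only Gamma has an odd count, so the point is inside Gamma.

Gamma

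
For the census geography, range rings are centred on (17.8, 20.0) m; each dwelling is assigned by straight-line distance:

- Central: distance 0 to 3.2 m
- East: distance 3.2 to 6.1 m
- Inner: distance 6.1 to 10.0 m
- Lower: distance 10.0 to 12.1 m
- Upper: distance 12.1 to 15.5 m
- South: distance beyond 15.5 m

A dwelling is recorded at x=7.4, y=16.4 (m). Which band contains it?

Distance = √((7.4−17.8)² + (16.4−20.0)²) = √(108.160 + 12.960) = 11.005 m.
10.0 ≤ 11.005 < 12.1 → Lower.

Lower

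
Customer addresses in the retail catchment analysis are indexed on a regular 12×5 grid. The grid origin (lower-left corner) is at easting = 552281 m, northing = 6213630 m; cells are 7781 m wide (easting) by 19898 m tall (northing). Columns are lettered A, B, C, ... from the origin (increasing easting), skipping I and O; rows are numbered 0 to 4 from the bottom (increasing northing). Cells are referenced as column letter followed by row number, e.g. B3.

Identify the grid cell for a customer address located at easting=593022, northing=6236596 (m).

Column index: ⌊(593022 − 552281) / 7781⌋ = ⌊5.236⌋ = 5 → column F
Row offset from origin: ⌊(6236596 − 6213630) / 19898⌋ = ⌊1.154⌋ = 1 → row 1

F1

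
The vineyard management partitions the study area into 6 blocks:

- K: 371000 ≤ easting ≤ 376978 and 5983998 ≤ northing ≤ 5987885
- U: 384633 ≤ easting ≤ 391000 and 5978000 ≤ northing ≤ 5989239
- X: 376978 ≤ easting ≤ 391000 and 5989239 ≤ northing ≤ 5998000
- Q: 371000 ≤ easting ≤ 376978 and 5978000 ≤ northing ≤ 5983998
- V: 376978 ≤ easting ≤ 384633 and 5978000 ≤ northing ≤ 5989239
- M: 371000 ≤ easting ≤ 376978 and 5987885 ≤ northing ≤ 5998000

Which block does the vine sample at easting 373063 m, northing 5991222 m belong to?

The point has easting = 373063 and northing = 5991222.
Only M satisfies 371000 ≤ easting ≤ 376978 and 5987885 ≤ northing ≤ 5998000.

M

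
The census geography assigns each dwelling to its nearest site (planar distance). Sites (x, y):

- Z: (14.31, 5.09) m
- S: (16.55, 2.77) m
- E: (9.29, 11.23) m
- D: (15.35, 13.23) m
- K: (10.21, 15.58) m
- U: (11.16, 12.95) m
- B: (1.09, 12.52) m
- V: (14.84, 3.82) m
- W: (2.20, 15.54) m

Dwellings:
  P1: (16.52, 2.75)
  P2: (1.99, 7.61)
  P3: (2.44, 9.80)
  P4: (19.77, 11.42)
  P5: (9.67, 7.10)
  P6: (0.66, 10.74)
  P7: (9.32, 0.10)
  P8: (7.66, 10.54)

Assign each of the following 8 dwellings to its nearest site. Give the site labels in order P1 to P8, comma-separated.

S, B, B, D, E, B, V, E

P1 → S (d²=0.00)
P2 → B (d²=24.92)
P3 → B (d²=9.22)
P4 → D (d²=22.81)
P5 → E (d²=17.20)
P6 → B (d²=3.35)
P7 → V (d²=44.31)
P8 → E (d²=3.13)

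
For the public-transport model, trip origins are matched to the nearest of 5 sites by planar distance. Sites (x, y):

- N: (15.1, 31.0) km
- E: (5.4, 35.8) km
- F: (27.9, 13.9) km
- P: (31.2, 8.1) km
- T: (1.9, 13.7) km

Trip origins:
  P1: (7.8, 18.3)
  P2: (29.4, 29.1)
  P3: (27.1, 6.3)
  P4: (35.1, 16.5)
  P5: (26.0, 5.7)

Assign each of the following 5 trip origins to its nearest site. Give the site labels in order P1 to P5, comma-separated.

T, N, P, F, P

P1 → T (d²=55.97)
P2 → N (d²=208.10)
P3 → P (d²=20.05)
P4 → F (d²=58.60)
P5 → P (d²=32.80)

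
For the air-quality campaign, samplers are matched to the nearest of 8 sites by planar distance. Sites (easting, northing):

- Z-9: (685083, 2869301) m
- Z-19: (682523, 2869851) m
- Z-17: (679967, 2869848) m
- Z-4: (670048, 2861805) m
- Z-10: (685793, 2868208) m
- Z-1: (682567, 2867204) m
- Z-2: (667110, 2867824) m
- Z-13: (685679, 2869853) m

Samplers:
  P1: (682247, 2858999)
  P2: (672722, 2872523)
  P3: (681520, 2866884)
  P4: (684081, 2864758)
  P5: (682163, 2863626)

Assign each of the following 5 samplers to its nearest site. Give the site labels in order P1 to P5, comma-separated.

Z-1, Z-2, Z-1, Z-1, Z-1

P1 → Z-1 (d²=67424425.00)
P2 → Z-2 (d²=53575145.00)
P3 → Z-1 (d²=1198609.00)
P4 → Z-1 (d²=8275112.00)
P5 → Z-1 (d²=12965300.00)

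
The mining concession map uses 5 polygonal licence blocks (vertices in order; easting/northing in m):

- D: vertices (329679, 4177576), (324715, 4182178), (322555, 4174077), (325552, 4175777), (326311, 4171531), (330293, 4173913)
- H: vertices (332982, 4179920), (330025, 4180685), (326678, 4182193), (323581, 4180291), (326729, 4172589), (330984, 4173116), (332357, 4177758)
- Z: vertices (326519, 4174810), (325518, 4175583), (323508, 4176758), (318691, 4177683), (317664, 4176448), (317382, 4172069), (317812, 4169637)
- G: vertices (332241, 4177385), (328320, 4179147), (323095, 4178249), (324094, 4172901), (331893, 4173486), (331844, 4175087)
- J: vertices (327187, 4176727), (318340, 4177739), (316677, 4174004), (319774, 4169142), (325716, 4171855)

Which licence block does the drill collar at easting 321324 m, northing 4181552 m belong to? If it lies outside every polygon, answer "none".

Cast a ray rightward from (321324, 4181552). For each polygon, the edges (by vertex number in listed order) whose endpoints lie on opposite sides of northing = 4181552, where each meets that height, and whether that is right or left of the point:
D: 1–2 at easting≈325390.2 (right), 2–3 at easting≈324548.1 (right) → 2 crossings.
H: 2–3 at easting≈328100.7 (right), 3–4 at easting≈325634.3 (right) → 2 crossings.
Z: no edge straddles that height → 0 crossings.
G: no edge straddles that height → 0 crossings.
J: no edge straddles that height → 0 crossings.
All counts are even, so the point lies outside every listed polygon.

none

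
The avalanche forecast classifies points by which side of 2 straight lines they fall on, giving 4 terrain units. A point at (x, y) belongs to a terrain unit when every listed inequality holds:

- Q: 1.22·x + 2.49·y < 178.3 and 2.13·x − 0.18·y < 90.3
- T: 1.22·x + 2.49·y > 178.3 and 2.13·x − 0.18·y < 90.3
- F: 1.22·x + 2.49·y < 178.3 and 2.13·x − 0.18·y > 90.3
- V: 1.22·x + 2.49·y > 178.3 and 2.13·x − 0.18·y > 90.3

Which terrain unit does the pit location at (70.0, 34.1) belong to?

F

1.22·70.0 + 2.49·34.1 = 170.309, which is < 178.3
2.13·70.0 − 0.18·34.1 = 142.962, which is > 90.3
This sign pattern matches F.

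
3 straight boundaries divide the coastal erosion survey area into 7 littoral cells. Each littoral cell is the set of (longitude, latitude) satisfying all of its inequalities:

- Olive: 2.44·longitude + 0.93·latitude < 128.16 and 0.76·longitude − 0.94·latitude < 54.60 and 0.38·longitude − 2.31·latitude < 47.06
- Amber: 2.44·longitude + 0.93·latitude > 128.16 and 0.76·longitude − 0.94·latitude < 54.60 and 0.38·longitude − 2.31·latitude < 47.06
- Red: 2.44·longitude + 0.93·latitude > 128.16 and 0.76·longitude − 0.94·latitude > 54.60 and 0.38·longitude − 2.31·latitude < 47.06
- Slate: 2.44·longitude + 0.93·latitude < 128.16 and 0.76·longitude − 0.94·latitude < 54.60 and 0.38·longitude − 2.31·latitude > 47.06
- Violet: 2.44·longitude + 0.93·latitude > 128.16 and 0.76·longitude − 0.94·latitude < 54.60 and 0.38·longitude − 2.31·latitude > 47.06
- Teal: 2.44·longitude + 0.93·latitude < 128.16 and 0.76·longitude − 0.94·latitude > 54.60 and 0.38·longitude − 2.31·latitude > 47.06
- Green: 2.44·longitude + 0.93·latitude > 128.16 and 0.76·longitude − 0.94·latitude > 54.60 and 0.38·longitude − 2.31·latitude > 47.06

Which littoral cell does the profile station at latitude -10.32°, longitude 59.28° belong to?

2.44·59.28 + 0.93·-10.32 = 135.046, which is > 128.16
0.76·59.28 − 0.94·-10.32 = 54.754, which is > 54.60
0.38·59.28 − 2.31·-10.32 = 46.366, which is < 47.06
This sign pattern matches Red.

Red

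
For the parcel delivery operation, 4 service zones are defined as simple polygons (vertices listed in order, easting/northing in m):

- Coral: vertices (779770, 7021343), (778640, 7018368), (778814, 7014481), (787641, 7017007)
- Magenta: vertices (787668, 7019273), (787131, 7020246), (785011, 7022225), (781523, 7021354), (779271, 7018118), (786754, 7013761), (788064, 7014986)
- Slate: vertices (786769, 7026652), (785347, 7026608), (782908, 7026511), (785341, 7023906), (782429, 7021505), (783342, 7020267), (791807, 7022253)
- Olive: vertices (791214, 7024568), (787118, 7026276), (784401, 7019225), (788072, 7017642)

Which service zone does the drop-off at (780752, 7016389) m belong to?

Coral

Cast a ray rightward from (780752, 7016389). For each polygon, the edges (by vertex number in listed order) whose endpoints lie on opposite sides of northing = 7016389, where each meets that height, and whether that is right or left of the point:
Coral: 2–3 at easting≈778728.6 (left), 3–4 at easting≈785481.4 (right) → 1 crossing.
Magenta: 5–6 at easting≈782240.5 (right), 7–1 at easting≈787934.4 (right) → 2 crossings.
Slate: no edge straddles that height → 0 crossings.
Olive: no edge straddles that height → 0 crossings.
Only Coral has an odd count, so the point is inside Coral.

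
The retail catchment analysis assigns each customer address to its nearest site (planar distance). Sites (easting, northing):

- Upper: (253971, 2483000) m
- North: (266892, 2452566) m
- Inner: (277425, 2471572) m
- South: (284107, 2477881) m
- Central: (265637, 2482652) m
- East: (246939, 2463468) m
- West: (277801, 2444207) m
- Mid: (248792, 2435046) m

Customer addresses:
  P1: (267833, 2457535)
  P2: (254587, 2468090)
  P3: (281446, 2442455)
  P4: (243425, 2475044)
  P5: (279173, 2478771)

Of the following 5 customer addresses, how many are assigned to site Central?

P1 → North
P2 → East
P3 → West
P4 → East
P5 → South
0 of the 5 go to Central.

0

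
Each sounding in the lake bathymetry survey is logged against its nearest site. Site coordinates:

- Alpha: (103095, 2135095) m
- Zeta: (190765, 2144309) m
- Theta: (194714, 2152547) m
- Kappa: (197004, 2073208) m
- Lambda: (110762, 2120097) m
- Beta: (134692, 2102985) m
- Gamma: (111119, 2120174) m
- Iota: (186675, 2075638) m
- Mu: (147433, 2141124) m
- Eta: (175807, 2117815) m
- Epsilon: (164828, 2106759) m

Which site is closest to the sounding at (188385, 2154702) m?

Squared distances to each site:
Alpha: 7658818549.000; Zeta: 113678849.000; Theta: 44700266.000; Kappa: 6715559197.000; Lambda: 7222836154.000; Beta: 5557586338.000; Gamma: 7162217540.000; Iota: 6254040196.000; Mu: 1861428388.000; Eta: 1518856853.000; Epsilon: 2853463498.000.
Minimum at Theta.

Theta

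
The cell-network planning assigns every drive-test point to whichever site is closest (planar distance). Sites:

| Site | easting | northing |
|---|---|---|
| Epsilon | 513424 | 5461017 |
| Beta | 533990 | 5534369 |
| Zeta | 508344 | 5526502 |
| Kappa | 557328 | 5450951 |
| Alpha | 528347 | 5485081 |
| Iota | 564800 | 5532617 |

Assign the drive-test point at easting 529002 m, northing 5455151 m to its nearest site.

Squared distances to each site:
Epsilon: 277084040.000; Beta: 6300371668.000; Zeta: 5517718165.000; Kappa: 820002276.000; Alpha: 896233925.000; Iota: 7282477960.000.
Minimum at Epsilon.

Epsilon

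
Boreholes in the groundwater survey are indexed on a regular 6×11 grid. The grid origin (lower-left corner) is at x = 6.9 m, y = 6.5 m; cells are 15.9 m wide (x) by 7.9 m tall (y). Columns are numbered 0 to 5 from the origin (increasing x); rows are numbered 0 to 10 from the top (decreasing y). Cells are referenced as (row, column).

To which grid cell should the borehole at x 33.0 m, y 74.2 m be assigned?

(2, 1)

Column index: ⌊(33.0 − 6.9) / 15.9⌋ = ⌊1.642⌋ = 1
Row offset from origin: ⌊(74.2 − 6.5) / 7.9⌋ = ⌊8.570⌋ = 8 → row 2 (counted from top)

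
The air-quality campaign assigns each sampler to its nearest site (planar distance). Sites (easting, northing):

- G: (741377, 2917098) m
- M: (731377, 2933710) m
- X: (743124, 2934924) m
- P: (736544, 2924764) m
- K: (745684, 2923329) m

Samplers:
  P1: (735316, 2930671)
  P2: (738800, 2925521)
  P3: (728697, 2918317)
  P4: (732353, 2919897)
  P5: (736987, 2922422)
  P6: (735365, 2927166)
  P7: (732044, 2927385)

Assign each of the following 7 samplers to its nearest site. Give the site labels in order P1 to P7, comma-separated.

M, P, P, P, P, P, P

P1 → M (d²=24751242.00)
P2 → P (d²=5662585.00)
P3 → P (d²=103139218.00)
P4 → P (d²=41252170.00)
P5 → P (d²=5681213.00)
P6 → P (d²=7159645.00)
P7 → P (d²=27119641.00)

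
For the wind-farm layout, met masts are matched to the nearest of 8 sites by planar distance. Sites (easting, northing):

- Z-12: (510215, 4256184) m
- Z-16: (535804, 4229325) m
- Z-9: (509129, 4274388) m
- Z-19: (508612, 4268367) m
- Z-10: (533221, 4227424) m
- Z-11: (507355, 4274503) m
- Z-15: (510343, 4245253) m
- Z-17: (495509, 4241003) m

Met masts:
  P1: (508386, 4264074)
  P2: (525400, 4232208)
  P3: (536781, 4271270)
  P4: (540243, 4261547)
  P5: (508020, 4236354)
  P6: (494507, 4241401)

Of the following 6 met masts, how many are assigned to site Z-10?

1

P1 → Z-19
P2 → Z-10
P3 → Z-9
P4 → Z-12
P5 → Z-15
P6 → Z-17
1 of the 6 goes to Z-10.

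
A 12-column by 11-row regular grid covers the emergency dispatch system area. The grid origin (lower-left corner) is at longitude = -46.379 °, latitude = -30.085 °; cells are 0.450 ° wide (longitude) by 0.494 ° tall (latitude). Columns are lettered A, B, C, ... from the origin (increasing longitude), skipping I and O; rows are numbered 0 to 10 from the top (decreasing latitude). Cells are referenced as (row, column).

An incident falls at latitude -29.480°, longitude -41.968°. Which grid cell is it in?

(9, K)

Column index: ⌊(-41.968 − -46.379) / 0.450⌋ = ⌊9.802⌋ = 9 → column K
Row offset from origin: ⌊(-29.480 − -30.085) / 0.494⌋ = ⌊1.225⌋ = 1 → row 9 (counted from top)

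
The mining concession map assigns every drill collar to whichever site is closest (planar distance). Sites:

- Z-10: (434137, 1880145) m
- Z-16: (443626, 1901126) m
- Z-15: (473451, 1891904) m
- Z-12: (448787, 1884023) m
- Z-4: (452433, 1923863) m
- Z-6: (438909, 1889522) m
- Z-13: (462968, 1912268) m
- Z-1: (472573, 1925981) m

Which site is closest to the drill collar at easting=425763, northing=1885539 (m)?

Squared distances to each site:
Z-10: 99219112.000; Z-16: 562041338.000; Z-15: 2314658569.000; Z-12: 532402832.000; Z-4: 2180017876.000; Z-6: 188681605.000; Z-13: 2098651466.000; Z-1: 3826731464.000.
Minimum at Z-10.

Z-10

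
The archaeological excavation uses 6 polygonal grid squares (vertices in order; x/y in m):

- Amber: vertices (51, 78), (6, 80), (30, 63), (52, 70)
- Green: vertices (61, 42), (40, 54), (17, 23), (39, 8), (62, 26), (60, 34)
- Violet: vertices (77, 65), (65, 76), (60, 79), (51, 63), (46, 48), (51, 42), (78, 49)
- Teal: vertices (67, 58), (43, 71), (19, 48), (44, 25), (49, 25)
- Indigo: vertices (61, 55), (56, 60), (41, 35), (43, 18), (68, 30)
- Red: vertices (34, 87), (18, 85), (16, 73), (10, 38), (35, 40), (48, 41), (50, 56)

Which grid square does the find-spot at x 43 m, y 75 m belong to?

Amber

Cast a ray rightward from (43, 75). For each polygon, the edges (by vertex number in listed order) whose endpoints lie on opposite sides of y = 75, where each meets that height, and whether that is right or left of the point:
Amber: 2–3 at x≈13.1 (left), 4–1 at x≈51.4 (right) → 1 crossing.
Green: no edge straddles that height → 0 crossings.
Violet: 1–2 at x≈66.1 (right), 3–4 at x≈57.8 (right) → 2 crossings.
Teal: no edge straddles that height → 0 crossings.
Indigo: no edge straddles that height → 0 crossings.
Red: 2–3 at x≈16.3 (left), 7–1 at x≈40.2 (left) → 0 crossings.
Only Amber has an odd count, so the point is inside Amber.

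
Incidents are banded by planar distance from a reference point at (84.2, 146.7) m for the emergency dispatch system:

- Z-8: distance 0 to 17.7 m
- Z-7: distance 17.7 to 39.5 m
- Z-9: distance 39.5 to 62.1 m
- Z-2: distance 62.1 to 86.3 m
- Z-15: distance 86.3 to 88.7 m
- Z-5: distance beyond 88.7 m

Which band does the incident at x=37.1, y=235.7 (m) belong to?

Z-5

Distance = √((37.1−84.2)² + (235.7−146.7)²) = √(2218.410 + 7921.000) = 100.695 m.
88.7 ≤ 100.695 < ∞ → Z-5.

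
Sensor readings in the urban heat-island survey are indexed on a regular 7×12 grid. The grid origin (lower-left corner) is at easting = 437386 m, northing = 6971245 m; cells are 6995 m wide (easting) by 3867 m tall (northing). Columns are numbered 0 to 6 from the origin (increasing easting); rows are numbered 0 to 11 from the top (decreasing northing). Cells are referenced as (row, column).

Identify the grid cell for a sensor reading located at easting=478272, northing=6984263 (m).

(8, 5)

Column index: ⌊(478272 − 437386) / 6995⌋ = ⌊5.845⌋ = 5
Row offset from origin: ⌊(6984263 − 6971245) / 3867⌋ = ⌊3.366⌋ = 3 → row 8 (counted from top)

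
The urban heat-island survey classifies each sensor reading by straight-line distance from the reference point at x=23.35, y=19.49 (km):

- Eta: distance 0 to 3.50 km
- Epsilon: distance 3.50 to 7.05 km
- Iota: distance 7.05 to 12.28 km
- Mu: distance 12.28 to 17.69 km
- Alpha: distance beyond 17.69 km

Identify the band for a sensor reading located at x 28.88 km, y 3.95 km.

Distance = √((28.88−23.35)² + (3.95−19.49)²) = √(30.581 + 241.492) = 16.495 km.
12.28 ≤ 16.495 < 17.69 → Mu.

Mu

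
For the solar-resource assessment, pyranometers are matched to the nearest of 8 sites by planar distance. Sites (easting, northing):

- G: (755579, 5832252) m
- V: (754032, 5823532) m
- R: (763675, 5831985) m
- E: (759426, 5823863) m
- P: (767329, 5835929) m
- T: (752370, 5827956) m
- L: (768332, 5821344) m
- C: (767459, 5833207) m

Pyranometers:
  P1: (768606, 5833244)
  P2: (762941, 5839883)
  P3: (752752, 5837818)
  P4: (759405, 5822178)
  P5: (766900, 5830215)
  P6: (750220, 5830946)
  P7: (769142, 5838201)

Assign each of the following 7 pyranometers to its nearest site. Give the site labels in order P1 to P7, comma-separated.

P1 → C (d²=1316978.00)
P2 → P (d²=34888660.00)
P3 → G (d²=38972285.00)
P4 → E (d²=2839666.00)
P5 → C (d²=9264545.00)
P6 → T (d²=13562600.00)
P7 → P (d²=8448953.00)

C, P, G, E, C, T, P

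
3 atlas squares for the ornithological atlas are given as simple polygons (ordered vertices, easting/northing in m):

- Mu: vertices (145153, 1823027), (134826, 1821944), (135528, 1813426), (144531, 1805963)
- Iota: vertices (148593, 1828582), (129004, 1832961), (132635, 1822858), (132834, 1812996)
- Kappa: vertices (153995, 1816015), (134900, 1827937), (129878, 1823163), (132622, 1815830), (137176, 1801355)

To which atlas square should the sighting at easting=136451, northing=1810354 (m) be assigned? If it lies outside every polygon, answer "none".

Kappa

Cast a ray rightward from (136451, 1810354). For each polygon, the edges (by vertex number in listed order) whose endpoints lie on opposite sides of northing = 1810354, where each meets that height, and whether that is right or left of the point:
Mu: 3–4 at easting≈139233.9 (right), 4–1 at easting≈144691.1 (right) → 2 crossings.
Iota: no edge straddles that height → 0 crossings.
Kappa: 4–5 at easting≈134344.8 (left), 5–1 at easting≈147500.3 (right) → 1 crossing.
Only Kappa has an odd count, so the point is inside Kappa.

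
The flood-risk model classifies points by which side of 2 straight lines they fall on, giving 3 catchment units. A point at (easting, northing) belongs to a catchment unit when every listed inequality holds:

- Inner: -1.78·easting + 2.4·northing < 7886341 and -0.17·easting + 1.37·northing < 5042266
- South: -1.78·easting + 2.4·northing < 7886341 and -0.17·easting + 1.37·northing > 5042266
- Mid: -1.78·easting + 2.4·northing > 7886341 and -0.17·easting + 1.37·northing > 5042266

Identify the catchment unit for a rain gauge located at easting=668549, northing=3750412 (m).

Inner

-1.78·668549 + 2.4·3750412 = 7810971.580, which is < 7886341
-0.17·668549 + 1.37·3750412 = 5024411.110, which is < 5042266
This sign pattern matches Inner.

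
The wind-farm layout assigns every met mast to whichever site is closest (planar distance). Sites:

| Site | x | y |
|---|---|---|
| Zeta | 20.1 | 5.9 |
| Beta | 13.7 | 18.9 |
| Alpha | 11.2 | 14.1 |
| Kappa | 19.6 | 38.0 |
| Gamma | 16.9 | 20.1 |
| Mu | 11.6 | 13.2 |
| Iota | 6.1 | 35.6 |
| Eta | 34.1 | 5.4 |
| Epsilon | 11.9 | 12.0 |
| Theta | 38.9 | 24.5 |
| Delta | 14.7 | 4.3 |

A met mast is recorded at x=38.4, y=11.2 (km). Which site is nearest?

Eta

Squared distances to each site:
Zeta: 362.980; Beta: 669.380; Alpha: 748.250; Kappa: 1071.680; Gamma: 541.460; Mu: 722.240; Iota: 1638.650; Eta: 52.130; Epsilon: 702.890; Theta: 177.140; Delta: 609.300.
Minimum at Eta.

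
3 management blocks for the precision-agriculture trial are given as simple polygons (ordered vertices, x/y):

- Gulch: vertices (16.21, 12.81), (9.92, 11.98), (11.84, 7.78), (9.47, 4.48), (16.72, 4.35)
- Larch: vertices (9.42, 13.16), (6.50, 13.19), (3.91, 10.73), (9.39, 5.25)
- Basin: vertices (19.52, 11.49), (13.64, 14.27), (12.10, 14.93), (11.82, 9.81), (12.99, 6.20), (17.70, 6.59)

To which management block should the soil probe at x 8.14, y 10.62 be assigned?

Larch

Cast a ray rightward from (8.14, 10.62). For each polygon, the edges (by vertex number in listed order) whose endpoints lie on opposite sides of y = 10.62, where each meets that height, and whether that is right or left of the point:
Gulch: 2–3 at x≈10.542 (right), 5–1 at x≈16.342 (right) → 2 crossings.
Larch: 3–4 at x≈4.020 (left), 4–1 at x≈9.410 (right) → 1 crossing.
Basin: 3–4 at x≈11.864 (right), 6–1 at x≈19.197 (right) → 2 crossings.
Only Larch has an odd count, so the point is inside Larch.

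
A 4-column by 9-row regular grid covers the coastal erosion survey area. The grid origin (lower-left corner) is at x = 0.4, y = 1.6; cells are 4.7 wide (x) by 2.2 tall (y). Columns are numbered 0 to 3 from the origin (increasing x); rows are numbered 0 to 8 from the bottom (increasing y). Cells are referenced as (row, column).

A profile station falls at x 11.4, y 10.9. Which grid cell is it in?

Column index: ⌊(11.4 − 0.4) / 4.7⌋ = ⌊2.340⌋ = 2
Row offset from origin: ⌊(10.9 − 1.6) / 2.2⌋ = ⌊4.227⌋ = 4 → row 4

(4, 2)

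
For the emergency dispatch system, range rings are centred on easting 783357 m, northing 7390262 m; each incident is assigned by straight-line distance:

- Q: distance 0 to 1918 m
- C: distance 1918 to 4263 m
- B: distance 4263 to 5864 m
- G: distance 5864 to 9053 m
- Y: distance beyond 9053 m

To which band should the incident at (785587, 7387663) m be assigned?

Distance = √((785587−783357)² + (7387663−7390262)²) = √(4972900.000 + 6754801.000) = 3424.573 m.
1918 ≤ 3424.573 < 4263 → C.

C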